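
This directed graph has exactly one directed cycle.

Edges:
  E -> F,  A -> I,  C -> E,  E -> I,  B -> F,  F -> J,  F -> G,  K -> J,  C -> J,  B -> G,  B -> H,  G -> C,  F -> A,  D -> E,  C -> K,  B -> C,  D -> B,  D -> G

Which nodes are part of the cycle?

DFS with gray/black marking from F:
F gray
  J gray
  J black
  G gray
    C gray
      E gray
        E→F: F is gray → back edge
Back edge closes the cycle F → G → C → E → F; its vertices are {C, E, F, G}.

C, E, F, G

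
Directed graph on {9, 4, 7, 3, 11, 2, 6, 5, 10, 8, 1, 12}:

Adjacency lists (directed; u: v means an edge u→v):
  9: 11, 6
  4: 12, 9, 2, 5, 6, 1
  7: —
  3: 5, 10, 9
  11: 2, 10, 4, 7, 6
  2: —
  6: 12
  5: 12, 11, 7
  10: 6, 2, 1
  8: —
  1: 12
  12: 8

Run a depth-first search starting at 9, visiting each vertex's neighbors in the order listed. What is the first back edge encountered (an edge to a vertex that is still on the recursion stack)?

4→9

DFS from 9 (visiting each vertex's neighbors in the order listed); mark gray on enter, black on exit:
9 gray
  11 gray
    2 gray
    2 black
    10 gray
      6 gray
        12 gray
          8 gray
          8 black
        12 black
      6 black
      10→2: 2 black — skip
      1 gray
        1→12: 12 black — skip
      1 black
    10 black
    4 gray
      4→12: 12 black — skip
      4→9: 9 is gray → back edge
First back edge: 4 → 9.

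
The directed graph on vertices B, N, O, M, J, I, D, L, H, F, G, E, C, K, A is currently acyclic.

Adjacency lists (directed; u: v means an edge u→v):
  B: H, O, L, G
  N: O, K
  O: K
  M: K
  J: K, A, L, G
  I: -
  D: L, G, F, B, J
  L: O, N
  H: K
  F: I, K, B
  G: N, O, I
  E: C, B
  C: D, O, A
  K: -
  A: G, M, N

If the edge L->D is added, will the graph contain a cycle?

Yes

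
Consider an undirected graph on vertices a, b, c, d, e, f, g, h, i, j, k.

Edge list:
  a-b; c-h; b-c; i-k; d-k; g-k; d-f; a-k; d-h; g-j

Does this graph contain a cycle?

Yes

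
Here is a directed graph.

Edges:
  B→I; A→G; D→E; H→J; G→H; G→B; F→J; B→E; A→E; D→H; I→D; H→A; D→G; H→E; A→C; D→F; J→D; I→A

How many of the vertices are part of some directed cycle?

8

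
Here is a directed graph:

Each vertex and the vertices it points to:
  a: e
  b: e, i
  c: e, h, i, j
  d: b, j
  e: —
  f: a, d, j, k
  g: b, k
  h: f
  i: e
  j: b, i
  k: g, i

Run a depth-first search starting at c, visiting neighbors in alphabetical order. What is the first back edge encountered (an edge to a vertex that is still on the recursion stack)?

g->k

DFS from c (visiting neighbors in alphabetical order); mark gray on enter, black on exit:
c gray
  e gray
  e black
  h gray
    f gray
      a gray
        a→e: e black — skip
      a black
      d gray
        b gray
          b→e: e black — skip
          i gray
            i→e: e black — skip
          i black
        b black
        j gray
          j→b: b black — skip
          j→i: i black — skip
        j black
      d black
      f→j: j black — skip
      k gray
        g gray
          g→b: b black — skip
          g→k: k is gray → back edge
First back edge: g → k.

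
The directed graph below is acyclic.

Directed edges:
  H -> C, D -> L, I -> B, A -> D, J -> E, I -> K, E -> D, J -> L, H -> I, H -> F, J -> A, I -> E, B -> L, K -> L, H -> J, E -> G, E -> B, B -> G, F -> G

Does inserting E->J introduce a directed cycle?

Yes

Adding E→J creates a cycle iff J can already reach E.
Path from J: J → E.
So J → … → E → J is a cycle.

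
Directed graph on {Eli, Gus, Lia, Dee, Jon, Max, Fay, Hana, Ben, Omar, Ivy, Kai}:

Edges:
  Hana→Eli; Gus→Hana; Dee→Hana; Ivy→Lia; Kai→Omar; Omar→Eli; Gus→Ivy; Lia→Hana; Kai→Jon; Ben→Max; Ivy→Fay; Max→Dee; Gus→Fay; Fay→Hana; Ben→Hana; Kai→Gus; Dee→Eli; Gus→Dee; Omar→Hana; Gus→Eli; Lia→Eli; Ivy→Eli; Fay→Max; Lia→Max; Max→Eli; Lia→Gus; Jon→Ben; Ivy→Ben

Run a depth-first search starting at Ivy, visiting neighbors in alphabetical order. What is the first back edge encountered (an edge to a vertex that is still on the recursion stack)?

Gus→Ivy

DFS from Ivy (visiting neighbors in alphabetical order); mark gray on enter, black on exit:
Ivy gray
  Ben gray
    Hana gray
      Eli gray
      Eli black
    Hana black
    Max gray
      Dee gray
        Dee→Eli: Eli black — skip
        Dee→Hana: Hana black — skip
      Dee black
      Max→Eli: Eli black — skip
    Max black
  Ben black
  Ivy→Eli: Eli black — skip
  Fay gray
    Fay→Hana: Hana black — skip
    Fay→Max: Max black — skip
  Fay black
  Lia gray
    Lia→Eli: Eli black — skip
    Gus gray
      Gus→Dee: Dee black — skip
      Gus→Eli: Eli black — skip
      Gus→Fay: Fay black — skip
      Gus→Hana: Hana black — skip
      Gus→Ivy: Ivy is gray → back edge
First back edge: Gus → Ivy.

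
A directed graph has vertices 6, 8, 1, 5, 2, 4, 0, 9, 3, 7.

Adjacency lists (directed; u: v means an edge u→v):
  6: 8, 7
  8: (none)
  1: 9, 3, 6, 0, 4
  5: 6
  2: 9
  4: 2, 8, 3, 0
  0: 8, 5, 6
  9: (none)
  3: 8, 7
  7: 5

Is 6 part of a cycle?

6 is on a cycle iff 6 can reach itself via ≥1 edge.
6 → 7 → 5 → 6 — yes.

Yes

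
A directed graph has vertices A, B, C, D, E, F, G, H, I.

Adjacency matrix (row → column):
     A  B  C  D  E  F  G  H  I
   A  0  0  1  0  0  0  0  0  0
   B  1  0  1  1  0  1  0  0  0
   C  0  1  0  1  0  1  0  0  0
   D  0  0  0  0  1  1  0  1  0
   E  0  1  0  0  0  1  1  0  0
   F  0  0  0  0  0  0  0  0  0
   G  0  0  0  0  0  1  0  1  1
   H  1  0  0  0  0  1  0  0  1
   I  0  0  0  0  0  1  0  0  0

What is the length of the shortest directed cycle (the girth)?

2

For each vertex v, BFS finds the shortest path from v back to v.
The shortest such closed walk is B → C → B, length 2.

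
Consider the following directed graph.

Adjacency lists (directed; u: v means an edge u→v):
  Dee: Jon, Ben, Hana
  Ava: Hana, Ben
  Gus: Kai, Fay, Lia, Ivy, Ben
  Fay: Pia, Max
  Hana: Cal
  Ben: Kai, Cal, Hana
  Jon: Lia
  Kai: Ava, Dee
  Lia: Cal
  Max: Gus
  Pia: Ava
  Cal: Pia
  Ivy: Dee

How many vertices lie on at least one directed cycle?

12

A vertex is on a directed cycle iff it belongs to a strongly connected component of size ≥ 2 (or has a self-loop).
The vertices on cycles are {Ava, Ben, Cal, Dee, Fay, Gus, Jon, Kai, Lia, Max, Pia, Hana} — 12 in total.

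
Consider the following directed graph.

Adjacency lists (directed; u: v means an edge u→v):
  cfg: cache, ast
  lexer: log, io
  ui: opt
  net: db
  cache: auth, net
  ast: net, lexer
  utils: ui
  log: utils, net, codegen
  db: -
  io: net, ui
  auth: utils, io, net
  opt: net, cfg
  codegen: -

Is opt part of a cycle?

Yes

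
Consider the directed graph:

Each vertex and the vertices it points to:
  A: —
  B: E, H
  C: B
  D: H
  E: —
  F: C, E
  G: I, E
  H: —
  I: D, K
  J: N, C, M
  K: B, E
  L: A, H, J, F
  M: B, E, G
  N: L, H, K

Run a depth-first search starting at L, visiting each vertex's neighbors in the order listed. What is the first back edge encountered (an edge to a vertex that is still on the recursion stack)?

N->L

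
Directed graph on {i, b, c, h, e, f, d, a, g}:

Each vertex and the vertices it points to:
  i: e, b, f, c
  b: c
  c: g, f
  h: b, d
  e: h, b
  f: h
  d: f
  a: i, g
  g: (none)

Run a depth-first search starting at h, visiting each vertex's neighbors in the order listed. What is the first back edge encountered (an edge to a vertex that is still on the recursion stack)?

f->h

DFS from h (visiting each vertex's neighbors in the order listed); mark gray on enter, black on exit:
h gray
  b gray
    c gray
      g gray
      g black
      f gray
        f→h: h is gray → back edge
First back edge: f → h.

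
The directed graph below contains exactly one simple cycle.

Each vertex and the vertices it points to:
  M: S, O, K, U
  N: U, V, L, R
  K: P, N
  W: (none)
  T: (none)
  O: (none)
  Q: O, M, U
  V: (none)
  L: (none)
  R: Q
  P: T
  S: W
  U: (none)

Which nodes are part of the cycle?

K, M, N, Q, R

DFS with gray/black marking from M:
M gray
  S gray
    W gray
    W black
  S black
  O gray
  O black
  K gray
    P gray
      T gray
      T black
    P black
    N gray
      U gray
      U black
      V gray
      V black
      L gray
      L black
      R gray
        Q gray
          Q→O: O black — skip
          Q→M: M is gray → back edge
Back edge closes the cycle M → K → N → R → Q → M; its vertices are {K, M, N, Q, R}.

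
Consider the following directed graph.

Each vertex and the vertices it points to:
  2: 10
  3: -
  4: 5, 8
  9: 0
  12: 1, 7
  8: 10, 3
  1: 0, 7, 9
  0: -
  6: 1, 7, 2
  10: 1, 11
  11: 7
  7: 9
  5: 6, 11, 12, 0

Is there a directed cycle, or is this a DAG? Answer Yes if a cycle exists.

DFS with white/gray/black marking, starting from 11:
11 gray
  7 gray
    9 gray
      0 gray
      0 black
    9 black
  7 black
11 black
2 gray
  10 gray
    1 gray
      1→0: 0 black — skip
      1→7: 7 black — skip
      1→9: 9 black — skip
    1 black
    10→11: 11 black — skip
  10 black
2 black
3 gray
3 black
4 gray
  5 gray
    6 gray
      6→1: 1 black — skip
      6→7: 7 black — skip
      6→2: 2 black — skip
    6 black
    5→11: 11 black — skip
    12 gray
      12→1: 1 black — skip
      12→7: 7 black — skip
    12 black
    5→0: 0 black — skip
  5 black
  8 gray
    8→10: 10 black — skip
    8→3: 3 black — skip
  8 black
4 black
Every edge goes to a white or black vertex — no back edge, so the graph is acyclic.

No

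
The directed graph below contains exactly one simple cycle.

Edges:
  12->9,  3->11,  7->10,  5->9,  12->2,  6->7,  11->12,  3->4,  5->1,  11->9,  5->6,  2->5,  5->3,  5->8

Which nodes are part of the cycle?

2, 3, 5, 11, 12

DFS with gray/black marking from 5:
5 gray
  8 gray
  8 black
  9 gray
  9 black
  3 gray
    4 gray
    4 black
    11 gray
      12 gray
        12→9: 9 black — skip
        2 gray
          2→5: 5 is gray → back edge
Back edge closes the cycle 5 → 3 → 11 → 12 → 2 → 5; its vertices are {2, 3, 5, 11, 12}.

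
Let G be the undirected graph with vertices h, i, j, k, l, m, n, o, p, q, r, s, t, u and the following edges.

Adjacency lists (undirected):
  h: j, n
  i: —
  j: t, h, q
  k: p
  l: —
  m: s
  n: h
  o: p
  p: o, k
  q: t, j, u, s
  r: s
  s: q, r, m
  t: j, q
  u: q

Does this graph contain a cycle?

DFS, tracking each vertex's parent; an edge to a visited non-parent vertex closes a cycle.
Start from n:
visit n (parent –)
  visit h (parent n)
    visit j (parent h)
      visit t (parent j)
        t–j: parent, skip
        visit q (parent t)
          q–t: parent, skip
          q–j: j visited and ≠ parent → cycle
Cycle: j – t – q – j.

Yes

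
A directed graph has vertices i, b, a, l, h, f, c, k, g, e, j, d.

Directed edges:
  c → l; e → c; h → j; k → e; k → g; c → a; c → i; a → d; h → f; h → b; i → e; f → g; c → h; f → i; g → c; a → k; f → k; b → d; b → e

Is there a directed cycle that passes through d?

No

d lies on a cycle iff there is a path from d back to itself.
Exploring from d, it never reaches itself; equivalently, its strongly connected component is a singleton.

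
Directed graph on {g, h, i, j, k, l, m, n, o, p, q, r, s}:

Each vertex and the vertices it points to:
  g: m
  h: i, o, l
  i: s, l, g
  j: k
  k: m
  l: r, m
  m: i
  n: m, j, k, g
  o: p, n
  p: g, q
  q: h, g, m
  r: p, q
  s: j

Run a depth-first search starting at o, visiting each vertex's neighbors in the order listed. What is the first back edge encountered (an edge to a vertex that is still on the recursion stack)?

DFS from o (visiting each vertex's neighbors in the order listed); mark gray on enter, black on exit:
o gray
  p gray
    g gray
      m gray
        i gray
          s gray
            j gray
              k gray
                k→m: m is gray → back edge
First back edge: k → m.

k->m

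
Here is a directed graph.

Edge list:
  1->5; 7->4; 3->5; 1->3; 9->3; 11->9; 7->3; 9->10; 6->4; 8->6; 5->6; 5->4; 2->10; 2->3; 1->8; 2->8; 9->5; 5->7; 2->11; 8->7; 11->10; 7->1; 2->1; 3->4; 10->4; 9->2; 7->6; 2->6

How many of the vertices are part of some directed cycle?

8

A vertex is on a directed cycle iff it belongs to a strongly connected component of size ≥ 2 (or has a self-loop).
The vertices on cycles are {1, 2, 3, 5, 7, 8, 9, 11} — 8 in total.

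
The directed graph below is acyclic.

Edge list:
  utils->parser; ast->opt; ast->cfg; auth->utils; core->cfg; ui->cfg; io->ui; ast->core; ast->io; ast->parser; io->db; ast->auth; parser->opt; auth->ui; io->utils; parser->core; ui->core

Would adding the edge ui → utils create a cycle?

No

Adding ui→utils creates a cycle iff utils can already reach ui.
Explore from utils: no path reaches ui. The graph stays acyclic.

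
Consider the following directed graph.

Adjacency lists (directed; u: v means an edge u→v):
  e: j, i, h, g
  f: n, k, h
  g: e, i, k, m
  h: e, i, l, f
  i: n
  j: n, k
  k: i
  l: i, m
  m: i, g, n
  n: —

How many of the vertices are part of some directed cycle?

6

A vertex is on a directed cycle iff it belongs to a strongly connected component of size ≥ 2 (or has a self-loop).
The vertices on cycles are {e, f, g, h, l, m} — 6 in total.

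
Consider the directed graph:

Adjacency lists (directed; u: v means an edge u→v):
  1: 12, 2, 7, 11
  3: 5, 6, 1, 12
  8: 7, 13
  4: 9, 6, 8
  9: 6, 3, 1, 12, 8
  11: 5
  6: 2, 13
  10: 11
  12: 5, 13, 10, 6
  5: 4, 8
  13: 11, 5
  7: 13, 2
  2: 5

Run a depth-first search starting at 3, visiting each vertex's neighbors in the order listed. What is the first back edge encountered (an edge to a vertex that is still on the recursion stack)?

2->5

DFS from 3 (visiting each vertex's neighbors in the order listed); mark gray on enter, black on exit:
3 gray
  5 gray
    4 gray
      9 gray
        6 gray
          2 gray
            2→5: 5 is gray → back edge
First back edge: 2 → 5.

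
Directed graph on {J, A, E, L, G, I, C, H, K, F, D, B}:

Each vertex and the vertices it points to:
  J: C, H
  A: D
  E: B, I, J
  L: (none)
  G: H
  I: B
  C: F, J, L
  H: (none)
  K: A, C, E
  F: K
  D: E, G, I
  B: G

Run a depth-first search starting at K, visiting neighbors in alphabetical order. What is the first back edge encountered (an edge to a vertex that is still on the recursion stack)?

F→K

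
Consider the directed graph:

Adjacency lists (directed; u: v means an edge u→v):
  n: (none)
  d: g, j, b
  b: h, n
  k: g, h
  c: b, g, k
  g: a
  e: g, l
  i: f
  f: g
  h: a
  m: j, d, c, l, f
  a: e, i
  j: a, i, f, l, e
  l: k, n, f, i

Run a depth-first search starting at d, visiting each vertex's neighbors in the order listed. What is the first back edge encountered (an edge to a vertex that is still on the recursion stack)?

e->g

DFS from d (visiting each vertex's neighbors in the order listed); mark gray on enter, black on exit:
d gray
  g gray
    a gray
      e gray
        e→g: g is gray → back edge
First back edge: e → g.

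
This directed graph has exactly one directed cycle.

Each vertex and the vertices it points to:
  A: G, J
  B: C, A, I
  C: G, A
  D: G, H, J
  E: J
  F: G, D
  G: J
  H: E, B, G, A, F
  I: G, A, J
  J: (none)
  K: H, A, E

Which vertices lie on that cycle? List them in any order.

D, F, H

DFS with gray/black marking from H:
H gray
  E gray
    J gray
    J black
  E black
  B gray
    C gray
      G gray
        G→J: J black — skip
      G black
      A gray
        A→G: G black — skip
        A→J: J black — skip
      A black
    C black
    B→A: A black — skip
    I gray
      I→G: G black — skip
      I→A: A black — skip
      I→J: J black — skip
    I black
  B black
  H→G: G black — skip
  H→A: A black — skip
  F gray
    F→G: G black — skip
    D gray
      D→G: G black — skip
      D→H: H is gray → back edge
Back edge closes the cycle H → F → D → H; its vertices are {D, F, H}.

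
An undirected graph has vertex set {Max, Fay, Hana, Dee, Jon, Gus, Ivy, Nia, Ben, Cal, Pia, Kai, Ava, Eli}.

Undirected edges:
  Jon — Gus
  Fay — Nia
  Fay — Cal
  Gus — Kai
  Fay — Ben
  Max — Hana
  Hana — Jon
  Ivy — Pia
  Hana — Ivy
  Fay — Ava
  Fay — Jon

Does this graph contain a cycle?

DFS, tracking each vertex's parent; an edge to a visited non-parent vertex closes a cycle.
Start from Cal:
visit Cal (parent –)
  visit Fay (parent Cal)
    Fay–Cal: parent, skip
    visit Jon (parent Fay)
      visit Gus (parent Jon)
        Gus–Jon: parent, skip
        visit Kai (parent Gus)
          Kai–Gus: parent, skip
      visit Hana (parent Jon)
        visit Ivy (parent Hana)
          visit Pia (parent Ivy)
            Pia–Ivy: parent, skip
          Ivy–Hana: parent, skip
        Hana–Jon: parent, skip
        visit Max (parent Hana)
          Max–Hana: parent, skip
      Jon–Fay: parent, skip
    visit Nia (parent Fay)
      Nia–Fay: parent, skip
    visit Ben (parent Fay)
      Ben–Fay: parent, skip
    visit Ava (parent Fay)
      Ava–Fay: parent, skip
visit Dee (parent –)
visit Eli (parent –)
No non-parent visited neighbor found — the graph is a forest.

No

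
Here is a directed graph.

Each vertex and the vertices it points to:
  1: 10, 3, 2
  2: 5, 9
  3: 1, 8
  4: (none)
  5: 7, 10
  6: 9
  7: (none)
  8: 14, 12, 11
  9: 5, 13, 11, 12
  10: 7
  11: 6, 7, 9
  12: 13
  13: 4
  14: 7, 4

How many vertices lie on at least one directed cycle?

5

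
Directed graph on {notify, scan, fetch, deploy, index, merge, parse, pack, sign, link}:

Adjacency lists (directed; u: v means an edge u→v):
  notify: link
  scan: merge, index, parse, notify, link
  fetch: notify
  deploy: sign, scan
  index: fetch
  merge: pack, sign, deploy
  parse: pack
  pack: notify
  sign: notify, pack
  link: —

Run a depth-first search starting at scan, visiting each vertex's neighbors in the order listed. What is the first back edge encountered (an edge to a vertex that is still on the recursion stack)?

deploy->scan

DFS from scan (visiting each vertex's neighbors in the order listed); mark gray on enter, black on exit:
scan gray
  merge gray
    pack gray
      notify gray
        link gray
        link black
      notify black
    pack black
    sign gray
      sign→notify: notify black — skip
      sign→pack: pack black — skip
    sign black
    deploy gray
      deploy→sign: sign black — skip
      deploy→scan: scan is gray → back edge
First back edge: deploy → scan.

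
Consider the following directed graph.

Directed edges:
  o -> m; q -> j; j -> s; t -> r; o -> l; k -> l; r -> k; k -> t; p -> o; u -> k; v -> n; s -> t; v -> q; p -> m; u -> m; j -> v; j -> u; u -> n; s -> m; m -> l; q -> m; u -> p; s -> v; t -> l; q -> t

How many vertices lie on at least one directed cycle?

7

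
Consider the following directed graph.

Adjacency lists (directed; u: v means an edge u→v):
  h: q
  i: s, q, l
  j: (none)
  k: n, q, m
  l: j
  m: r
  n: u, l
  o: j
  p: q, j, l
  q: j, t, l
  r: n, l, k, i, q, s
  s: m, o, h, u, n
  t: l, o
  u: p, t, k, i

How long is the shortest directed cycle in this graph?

3

For each vertex v, BFS finds the shortest path from v back to v.
The shortest such closed walk is r → k → m → r, length 3.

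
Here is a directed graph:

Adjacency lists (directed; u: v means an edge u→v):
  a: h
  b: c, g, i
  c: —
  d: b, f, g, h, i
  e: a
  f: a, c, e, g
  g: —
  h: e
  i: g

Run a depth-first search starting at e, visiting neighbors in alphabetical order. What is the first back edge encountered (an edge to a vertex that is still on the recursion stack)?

DFS from e (visiting neighbors in alphabetical order); mark gray on enter, black on exit:
e gray
  a gray
    h gray
      h→e: e is gray → back edge
First back edge: h → e.

h->e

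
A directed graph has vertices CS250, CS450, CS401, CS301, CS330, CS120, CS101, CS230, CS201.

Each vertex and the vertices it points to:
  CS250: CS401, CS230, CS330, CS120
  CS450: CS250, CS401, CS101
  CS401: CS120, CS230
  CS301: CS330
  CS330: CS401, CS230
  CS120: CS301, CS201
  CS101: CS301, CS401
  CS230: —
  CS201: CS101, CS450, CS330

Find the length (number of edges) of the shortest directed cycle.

4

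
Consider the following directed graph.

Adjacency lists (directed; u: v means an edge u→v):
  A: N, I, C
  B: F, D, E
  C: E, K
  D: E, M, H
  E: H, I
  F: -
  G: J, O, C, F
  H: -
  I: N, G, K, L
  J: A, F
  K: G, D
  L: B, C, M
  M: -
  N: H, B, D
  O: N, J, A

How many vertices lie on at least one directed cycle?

12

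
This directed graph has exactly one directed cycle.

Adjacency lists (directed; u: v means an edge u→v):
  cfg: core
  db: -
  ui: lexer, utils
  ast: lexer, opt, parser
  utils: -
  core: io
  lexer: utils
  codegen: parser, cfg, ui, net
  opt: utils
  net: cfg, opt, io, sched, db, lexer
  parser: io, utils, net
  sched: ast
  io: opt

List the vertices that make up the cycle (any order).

DFS with gray/black marking from net:
net gray
  cfg gray
    core gray
      io gray
        opt gray
          utils gray
          utils black
        opt black
      io black
    core black
  cfg black
  net→opt: opt black — skip
  net→io: io black — skip
  sched gray
    ast gray
      lexer gray
        lexer→utils: utils black — skip
      lexer black
      ast→opt: opt black — skip
      parser gray
        parser→io: io black — skip
        parser→utils: utils black — skip
        parser→net: net is gray → back edge
Back edge closes the cycle net → sched → ast → parser → net; its vertices are {ast, net, sched, parser}.

ast, net, sched, parser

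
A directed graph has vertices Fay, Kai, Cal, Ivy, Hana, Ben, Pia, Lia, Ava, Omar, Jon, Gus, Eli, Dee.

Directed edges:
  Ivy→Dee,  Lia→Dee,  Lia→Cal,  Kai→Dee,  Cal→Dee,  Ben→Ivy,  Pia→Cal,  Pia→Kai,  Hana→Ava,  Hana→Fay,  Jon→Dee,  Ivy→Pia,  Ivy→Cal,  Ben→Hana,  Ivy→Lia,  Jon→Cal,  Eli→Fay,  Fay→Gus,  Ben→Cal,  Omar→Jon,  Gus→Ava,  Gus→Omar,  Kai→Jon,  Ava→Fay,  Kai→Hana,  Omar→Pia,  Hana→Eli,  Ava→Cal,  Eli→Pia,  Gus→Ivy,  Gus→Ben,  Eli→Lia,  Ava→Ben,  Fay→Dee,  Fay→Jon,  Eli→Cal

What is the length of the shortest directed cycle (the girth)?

3

For each vertex v, BFS finds the shortest path from v back to v.
The shortest such closed walk is Gus → Ava → Fay → Gus, length 3.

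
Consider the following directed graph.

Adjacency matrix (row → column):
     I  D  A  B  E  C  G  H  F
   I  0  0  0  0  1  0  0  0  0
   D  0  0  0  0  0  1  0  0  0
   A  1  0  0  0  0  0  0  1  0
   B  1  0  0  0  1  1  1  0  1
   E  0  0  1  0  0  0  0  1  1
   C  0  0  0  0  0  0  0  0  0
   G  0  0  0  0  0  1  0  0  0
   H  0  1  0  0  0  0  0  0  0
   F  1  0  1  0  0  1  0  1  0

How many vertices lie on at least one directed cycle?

A vertex is on a directed cycle iff it belongs to a strongly connected component of size ≥ 2 (or has a self-loop).
The vertices on cycles are {A, E, F, I} — 4 in total.

4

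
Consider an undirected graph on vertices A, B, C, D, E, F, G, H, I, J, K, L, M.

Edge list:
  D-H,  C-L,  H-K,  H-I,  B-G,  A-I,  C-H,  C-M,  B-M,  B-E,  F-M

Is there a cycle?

DFS, tracking each vertex's parent; an edge to a visited non-parent vertex closes a cycle.
Start from A:
visit A (parent –)
  visit I (parent A)
    visit H (parent I)
      visit D (parent H)
        D–H: parent, skip
      visit C (parent H)
        C–H: parent, skip
        visit M (parent C)
          M–C: parent, skip
          visit B (parent M)
            B–M: parent, skip
            visit G (parent B)
              G–B: parent, skip
            visit E (parent B)
              E–B: parent, skip
          visit F (parent M)
            F–M: parent, skip
        visit L (parent C)
          L–C: parent, skip
      visit K (parent H)
        K–H: parent, skip
      H–I: parent, skip
    I–A: parent, skip
visit J (parent –)
No non-parent visited neighbor found — the graph is a forest.

No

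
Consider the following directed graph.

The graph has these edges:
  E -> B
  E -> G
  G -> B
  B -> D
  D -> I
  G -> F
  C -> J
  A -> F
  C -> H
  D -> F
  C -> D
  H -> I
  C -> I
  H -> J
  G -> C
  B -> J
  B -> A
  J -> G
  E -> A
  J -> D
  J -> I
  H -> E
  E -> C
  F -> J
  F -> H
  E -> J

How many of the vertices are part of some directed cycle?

A vertex is on a directed cycle iff it belongs to a strongly connected component of size ≥ 2 (or has a self-loop).
The vertices on cycles are {A, B, C, D, E, F, G, H, J} — 9 in total.

9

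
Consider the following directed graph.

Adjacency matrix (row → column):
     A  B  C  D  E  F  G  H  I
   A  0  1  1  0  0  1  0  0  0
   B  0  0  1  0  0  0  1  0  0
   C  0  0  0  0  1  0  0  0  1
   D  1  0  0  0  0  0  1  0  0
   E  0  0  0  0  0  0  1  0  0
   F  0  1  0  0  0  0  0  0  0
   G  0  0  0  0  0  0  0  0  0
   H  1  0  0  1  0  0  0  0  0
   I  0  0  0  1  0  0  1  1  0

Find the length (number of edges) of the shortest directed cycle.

4

For each vertex v, BFS finds the shortest path from v back to v.
The shortest such closed walk is A → C → I → D → A, length 4.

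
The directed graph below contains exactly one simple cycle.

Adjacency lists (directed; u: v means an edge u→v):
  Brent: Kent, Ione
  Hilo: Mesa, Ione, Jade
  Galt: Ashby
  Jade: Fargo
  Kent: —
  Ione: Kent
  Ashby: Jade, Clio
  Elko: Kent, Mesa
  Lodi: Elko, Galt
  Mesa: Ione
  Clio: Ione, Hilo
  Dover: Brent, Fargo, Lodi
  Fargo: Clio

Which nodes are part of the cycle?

Clio, Hilo, Jade, Fargo

DFS with gray/black marking from Fargo:
Fargo gray
  Clio gray
    Ione gray
      Kent gray
      Kent black
    Ione black
    Hilo gray
      Mesa gray
        Mesa→Ione: Ione black — skip
      Mesa black
      Hilo→Ione: Ione black — skip
      Jade gray
        Jade→Fargo: Fargo is gray → back edge
Back edge closes the cycle Fargo → Clio → Hilo → Jade → Fargo; its vertices are {Clio, Hilo, Jade, Fargo}.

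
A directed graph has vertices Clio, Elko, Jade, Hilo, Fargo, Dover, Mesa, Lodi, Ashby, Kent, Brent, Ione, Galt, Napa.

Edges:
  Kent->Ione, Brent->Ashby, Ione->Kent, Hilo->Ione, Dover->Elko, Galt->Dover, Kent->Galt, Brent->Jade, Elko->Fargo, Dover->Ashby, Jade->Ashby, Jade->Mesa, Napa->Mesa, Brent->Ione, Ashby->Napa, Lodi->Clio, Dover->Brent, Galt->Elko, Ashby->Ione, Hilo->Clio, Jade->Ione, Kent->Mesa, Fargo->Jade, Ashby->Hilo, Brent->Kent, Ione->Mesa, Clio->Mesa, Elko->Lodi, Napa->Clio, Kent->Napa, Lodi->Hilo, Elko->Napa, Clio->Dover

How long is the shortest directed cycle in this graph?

2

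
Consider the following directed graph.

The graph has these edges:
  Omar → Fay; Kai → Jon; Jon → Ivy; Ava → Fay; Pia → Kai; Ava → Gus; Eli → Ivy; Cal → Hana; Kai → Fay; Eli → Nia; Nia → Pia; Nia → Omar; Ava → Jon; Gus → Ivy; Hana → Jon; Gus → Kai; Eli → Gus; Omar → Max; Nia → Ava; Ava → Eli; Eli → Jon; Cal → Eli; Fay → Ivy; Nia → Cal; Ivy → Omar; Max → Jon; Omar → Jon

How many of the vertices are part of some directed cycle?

9

A vertex is on a directed cycle iff it belongs to a strongly connected component of size ≥ 2 (or has a self-loop).
The vertices on cycles are {Ava, Cal, Eli, Fay, Ivy, Jon, Max, Nia, Omar} — 9 in total.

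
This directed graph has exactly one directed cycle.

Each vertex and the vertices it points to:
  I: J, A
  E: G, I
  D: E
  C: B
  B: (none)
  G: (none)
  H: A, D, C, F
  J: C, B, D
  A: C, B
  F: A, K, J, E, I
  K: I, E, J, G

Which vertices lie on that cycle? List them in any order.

D, E, I, J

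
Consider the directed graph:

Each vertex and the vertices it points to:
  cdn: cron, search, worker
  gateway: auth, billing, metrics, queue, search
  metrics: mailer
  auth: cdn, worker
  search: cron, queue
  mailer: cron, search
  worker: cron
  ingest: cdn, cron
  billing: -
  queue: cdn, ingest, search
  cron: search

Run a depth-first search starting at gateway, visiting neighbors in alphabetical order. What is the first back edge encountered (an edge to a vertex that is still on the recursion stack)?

DFS from gateway (visiting neighbors in alphabetical order); mark gray on enter, black on exit:
gateway gray
  auth gray
    cdn gray
      cron gray
        search gray
          search→cron: cron is gray → back edge
First back edge: search → cron.

search->cron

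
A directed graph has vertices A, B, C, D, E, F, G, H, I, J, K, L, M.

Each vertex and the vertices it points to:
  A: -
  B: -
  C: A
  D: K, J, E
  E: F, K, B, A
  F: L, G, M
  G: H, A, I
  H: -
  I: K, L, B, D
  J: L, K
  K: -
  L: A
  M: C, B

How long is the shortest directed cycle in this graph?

For each vertex v, BFS finds the shortest path from v back to v.
The shortest such closed walk is F → G → I → D → E → F, length 5.

5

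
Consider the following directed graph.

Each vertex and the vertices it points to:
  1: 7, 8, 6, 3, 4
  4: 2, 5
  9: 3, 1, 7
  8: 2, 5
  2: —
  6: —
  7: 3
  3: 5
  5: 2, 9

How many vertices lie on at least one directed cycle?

7

A vertex is on a directed cycle iff it belongs to a strongly connected component of size ≥ 2 (or has a self-loop).
The vertices on cycles are {1, 3, 4, 5, 7, 8, 9} — 7 in total.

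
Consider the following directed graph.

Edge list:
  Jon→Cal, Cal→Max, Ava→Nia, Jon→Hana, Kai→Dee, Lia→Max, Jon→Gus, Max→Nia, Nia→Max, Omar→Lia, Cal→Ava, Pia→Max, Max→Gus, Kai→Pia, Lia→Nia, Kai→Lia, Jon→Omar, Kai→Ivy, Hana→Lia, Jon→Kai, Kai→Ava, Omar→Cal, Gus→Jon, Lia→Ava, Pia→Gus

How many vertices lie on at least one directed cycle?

11

A vertex is on a directed cycle iff it belongs to a strongly connected component of size ≥ 2 (or has a self-loop).
The vertices on cycles are {Ava, Cal, Gus, Jon, Kai, Lia, Max, Nia, Pia, Hana, Omar} — 11 in total.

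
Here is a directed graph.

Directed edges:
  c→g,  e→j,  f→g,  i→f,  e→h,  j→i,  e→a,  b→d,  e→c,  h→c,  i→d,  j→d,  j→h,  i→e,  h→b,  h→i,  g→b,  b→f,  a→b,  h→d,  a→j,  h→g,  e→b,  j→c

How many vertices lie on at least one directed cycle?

8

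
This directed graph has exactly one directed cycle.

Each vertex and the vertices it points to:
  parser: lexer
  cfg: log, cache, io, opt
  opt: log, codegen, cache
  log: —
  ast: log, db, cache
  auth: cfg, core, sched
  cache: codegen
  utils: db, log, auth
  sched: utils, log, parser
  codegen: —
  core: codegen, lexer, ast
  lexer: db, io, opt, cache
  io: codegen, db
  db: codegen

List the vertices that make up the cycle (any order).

DFS with gray/black marking from auth:
auth gray
  cfg gray
    log gray
    log black
    cache gray
      codegen gray
      codegen black
    cache black
    io gray
      io→codegen: codegen black — skip
      db gray
        db→codegen: codegen black — skip
      db black
    io black
    opt gray
      opt→log: log black — skip
      opt→codegen: codegen black — skip
      opt→cache: cache black — skip
    opt black
  cfg black
  core gray
    core→codegen: codegen black — skip
    lexer gray
      lexer→db: db black — skip
      lexer→io: io black — skip
      lexer→opt: opt black — skip
      lexer→cache: cache black — skip
    lexer black
    ast gray
      ast→log: log black — skip
      ast→db: db black — skip
      ast→cache: cache black — skip
    ast black
  core black
  sched gray
    utils gray
      utils→db: db black — skip
      utils→log: log black — skip
      utils→auth: auth is gray → back edge
Back edge closes the cycle auth → sched → utils → auth; its vertices are {auth, sched, utils}.

auth, sched, utils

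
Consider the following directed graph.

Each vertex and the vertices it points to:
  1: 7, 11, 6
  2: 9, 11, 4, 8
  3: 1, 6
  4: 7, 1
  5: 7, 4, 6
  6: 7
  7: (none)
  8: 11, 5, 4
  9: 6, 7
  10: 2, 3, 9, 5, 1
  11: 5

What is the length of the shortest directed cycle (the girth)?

4

For each vertex v, BFS finds the shortest path from v back to v.
The shortest such closed walk is 11 → 5 → 4 → 1 → 11, length 4.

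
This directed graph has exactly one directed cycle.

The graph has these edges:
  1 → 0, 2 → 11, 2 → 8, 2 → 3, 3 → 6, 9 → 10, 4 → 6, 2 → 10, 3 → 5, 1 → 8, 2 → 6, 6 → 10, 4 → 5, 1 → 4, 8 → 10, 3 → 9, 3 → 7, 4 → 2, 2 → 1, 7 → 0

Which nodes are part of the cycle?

1, 2, 4

DFS with gray/black marking from 2:
2 gray
  6 gray
    10 gray
    10 black
  6 black
  2→10: 10 black — skip
  11 gray
  11 black
  3 gray
    7 gray
      0 gray
      0 black
    7 black
    5 gray
    5 black
    3→6: 6 black — skip
    9 gray
      9→10: 10 black — skip
    9 black
  3 black
  8 gray
    8→10: 10 black — skip
  8 black
  1 gray
    1→0: 0 black — skip
    1→8: 8 black — skip
    4 gray
      4→2: 2 is gray → back edge
Back edge closes the cycle 2 → 1 → 4 → 2; its vertices are {1, 2, 4}.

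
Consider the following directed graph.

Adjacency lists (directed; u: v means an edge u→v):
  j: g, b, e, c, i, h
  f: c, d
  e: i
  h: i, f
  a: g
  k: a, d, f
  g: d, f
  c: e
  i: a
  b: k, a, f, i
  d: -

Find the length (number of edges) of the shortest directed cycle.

For each vertex v, BFS finds the shortest path from v back to v.
The shortest such closed walk is g → f → c → e → i → a → g, length 6.

6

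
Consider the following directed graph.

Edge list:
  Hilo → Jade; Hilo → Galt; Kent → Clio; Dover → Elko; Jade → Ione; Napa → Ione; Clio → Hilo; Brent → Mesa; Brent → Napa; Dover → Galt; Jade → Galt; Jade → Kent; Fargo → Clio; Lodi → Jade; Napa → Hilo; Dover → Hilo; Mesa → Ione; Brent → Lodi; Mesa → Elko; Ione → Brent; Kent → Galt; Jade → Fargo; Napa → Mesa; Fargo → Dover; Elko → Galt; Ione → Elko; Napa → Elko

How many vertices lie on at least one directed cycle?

11

A vertex is on a directed cycle iff it belongs to a strongly connected component of size ≥ 2 (or has a self-loop).
The vertices on cycles are {Clio, Hilo, Ione, Jade, Kent, Lodi, Mesa, Napa, Brent, Dover, Fargo} — 11 in total.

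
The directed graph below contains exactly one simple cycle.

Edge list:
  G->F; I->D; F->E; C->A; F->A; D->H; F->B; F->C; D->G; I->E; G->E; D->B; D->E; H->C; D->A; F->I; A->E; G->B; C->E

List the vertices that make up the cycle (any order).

D, F, G, I

DFS with gray/black marking from D:
D gray
  B gray
  B black
  G gray
    E gray
    E black
    G→B: B black — skip
    F gray
      I gray
        I→E: E black — skip
        I→D: D is gray → back edge
Back edge closes the cycle D → G → F → I → D; its vertices are {D, F, G, I}.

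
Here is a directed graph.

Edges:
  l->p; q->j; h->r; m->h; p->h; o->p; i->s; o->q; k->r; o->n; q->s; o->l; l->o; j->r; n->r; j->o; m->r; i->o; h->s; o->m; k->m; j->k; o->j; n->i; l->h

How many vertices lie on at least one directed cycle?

6

A vertex is on a directed cycle iff it belongs to a strongly connected component of size ≥ 2 (or has a self-loop).
The vertices on cycles are {i, j, l, n, o, q} — 6 in total.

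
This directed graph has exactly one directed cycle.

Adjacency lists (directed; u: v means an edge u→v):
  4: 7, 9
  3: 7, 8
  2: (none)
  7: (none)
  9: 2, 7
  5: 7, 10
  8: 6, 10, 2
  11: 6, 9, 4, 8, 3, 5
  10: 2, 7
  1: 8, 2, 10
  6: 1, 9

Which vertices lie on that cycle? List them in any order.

1, 6, 8

DFS with gray/black marking from 6:
6 gray
  1 gray
    8 gray
      8→6: 6 is gray → back edge
Back edge closes the cycle 6 → 1 → 8 → 6; its vertices are {1, 6, 8}.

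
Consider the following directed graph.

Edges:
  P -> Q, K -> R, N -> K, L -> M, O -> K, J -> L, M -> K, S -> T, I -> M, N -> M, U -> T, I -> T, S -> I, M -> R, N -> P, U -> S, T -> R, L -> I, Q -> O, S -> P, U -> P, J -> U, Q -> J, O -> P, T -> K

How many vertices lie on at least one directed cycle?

A vertex is on a directed cycle iff it belongs to a strongly connected component of size ≥ 2 (or has a self-loop).
The vertices on cycles are {J, O, P, Q, S, U} — 6 in total.

6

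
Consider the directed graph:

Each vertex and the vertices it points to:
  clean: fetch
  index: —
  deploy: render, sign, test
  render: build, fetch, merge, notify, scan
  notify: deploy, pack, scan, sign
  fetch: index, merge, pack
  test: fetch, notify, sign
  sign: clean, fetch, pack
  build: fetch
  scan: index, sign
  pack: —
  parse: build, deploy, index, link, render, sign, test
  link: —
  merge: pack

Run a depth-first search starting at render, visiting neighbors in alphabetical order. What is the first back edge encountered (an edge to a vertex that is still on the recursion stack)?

deploy->render

DFS from render (visiting neighbors in alphabetical order); mark gray on enter, black on exit:
render gray
  build gray
    fetch gray
      index gray
      index black
      merge gray
        pack gray
        pack black
      merge black
      fetch→pack: pack black — skip
    fetch black
  build black
  render→fetch: fetch black — skip
  render→merge: merge black — skip
  notify gray
    deploy gray
      deploy→render: render is gray → back edge
First back edge: deploy → render.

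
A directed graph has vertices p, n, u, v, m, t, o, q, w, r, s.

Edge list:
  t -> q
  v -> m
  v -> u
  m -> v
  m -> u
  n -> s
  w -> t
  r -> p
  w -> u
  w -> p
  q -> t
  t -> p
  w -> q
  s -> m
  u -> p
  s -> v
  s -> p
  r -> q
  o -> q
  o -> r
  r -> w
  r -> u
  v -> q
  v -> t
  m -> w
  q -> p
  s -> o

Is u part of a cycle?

No

u lies on a cycle iff there is a path from u back to itself.
Exploring from u, it never reaches itself; equivalently, its strongly connected component is a singleton.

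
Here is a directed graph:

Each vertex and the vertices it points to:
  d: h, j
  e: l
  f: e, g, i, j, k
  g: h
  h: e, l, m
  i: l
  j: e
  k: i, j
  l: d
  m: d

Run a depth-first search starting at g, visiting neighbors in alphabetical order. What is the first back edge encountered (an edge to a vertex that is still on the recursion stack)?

d->h

DFS from g (visiting neighbors in alphabetical order); mark gray on enter, black on exit:
g gray
  h gray
    e gray
      l gray
        d gray
          d→h: h is gray → back edge
First back edge: d → h.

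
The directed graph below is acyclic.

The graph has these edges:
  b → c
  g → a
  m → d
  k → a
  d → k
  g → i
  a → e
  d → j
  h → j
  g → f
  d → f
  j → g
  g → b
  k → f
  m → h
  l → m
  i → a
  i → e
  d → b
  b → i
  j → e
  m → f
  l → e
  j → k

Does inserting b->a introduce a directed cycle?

Adding b→a creates a cycle iff a can already reach b.
Explore from a: no path reaches b. The graph stays acyclic.

No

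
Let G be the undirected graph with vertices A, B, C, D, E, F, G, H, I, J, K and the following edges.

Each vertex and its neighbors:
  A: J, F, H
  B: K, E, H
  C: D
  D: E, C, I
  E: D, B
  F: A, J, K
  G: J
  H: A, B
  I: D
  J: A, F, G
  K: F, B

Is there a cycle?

Yes

DFS, tracking each vertex's parent; an edge to a visited non-parent vertex closes a cycle.
Start from B:
visit B (parent –)
  visit K (parent B)
    visit F (parent K)
      visit A (parent F)
        visit J (parent A)
          J–A: parent, skip
          J–F: F visited and ≠ parent → cycle
Cycle: F – A – J – F.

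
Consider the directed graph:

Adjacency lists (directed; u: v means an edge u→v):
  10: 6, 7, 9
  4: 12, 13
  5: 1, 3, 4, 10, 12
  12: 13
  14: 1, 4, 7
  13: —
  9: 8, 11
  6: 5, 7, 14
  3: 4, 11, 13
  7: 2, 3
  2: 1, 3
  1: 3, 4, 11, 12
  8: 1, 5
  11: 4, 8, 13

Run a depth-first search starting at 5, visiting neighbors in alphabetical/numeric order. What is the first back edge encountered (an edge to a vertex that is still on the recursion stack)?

DFS from 5 (visiting neighbors in alphabetical/numeric order); mark gray on enter, black on exit:
5 gray
  1 gray
    3 gray
      4 gray
        12 gray
          13 gray
          13 black
        12 black
        4→13: 13 black — skip
      4 black
      11 gray
        11→4: 4 black — skip
        8 gray
          8→1: 1 is gray → back edge
First back edge: 8 → 1.

8→1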